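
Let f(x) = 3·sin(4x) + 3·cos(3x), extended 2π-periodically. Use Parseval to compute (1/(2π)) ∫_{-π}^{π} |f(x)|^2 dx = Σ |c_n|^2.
Σ |c_n|^2 = 9

Expand |f|^2 and use orthogonality of {sin(nx), cos(mx)} on [-π, π]:
  ∫_{-π}^{π} sin(nx)^2 dx = π, ∫ cos(mx)^2 dx = π, and cross terms integrate to 0.
So ∫_{-π}^{π} f(x)^2 dx = 3^2 · π + 3^2 · π = (9 + 9)π.
Divide by 2π: (9 + 9)/2 = 9.
By Parseval, this equals Σ |c_n|^2.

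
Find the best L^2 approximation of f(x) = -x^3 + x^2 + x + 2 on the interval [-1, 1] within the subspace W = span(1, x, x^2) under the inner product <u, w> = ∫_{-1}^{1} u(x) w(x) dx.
g(x) = x^2 + 2*x/5 + 2

The best approximation g ∈ W is the orthogonal projection of f onto W. Writing g = a_0 + a_1 x + a_2 x^2, the coefficients solve the normal equations G · a = b where
  G_{ij} = <φ_i, φ_j> and b_i = <f, φ_i>, with φ_0 = 1, φ_1 = x, φ_2 = x^2.
G =
  [2, 0, 2/3]
  [0, 2/3, 0]
  [2/3, 0, 2/5],
b = (14/3, 4/15, 26/15).
Solving gives a_0 = 2, a_1 = 2/5, a_2 = 1, so
  g(x) = x^2 + 2*x/5 + 2.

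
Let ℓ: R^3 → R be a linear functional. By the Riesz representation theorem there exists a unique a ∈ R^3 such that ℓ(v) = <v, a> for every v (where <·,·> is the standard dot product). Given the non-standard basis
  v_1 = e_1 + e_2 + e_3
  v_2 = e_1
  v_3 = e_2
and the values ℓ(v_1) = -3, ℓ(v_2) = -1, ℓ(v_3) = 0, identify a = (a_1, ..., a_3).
a = (-1, 0, -2)

Write a = (a_1, ..., a_3) in the standard basis. For each basis vector v_i, ℓ(v_i) = <v_i, a> is a linear equation in the a_j's. Collect the n equations into a matrix system V a = ℓ, where row i of V is v_i (expressed in the standard basis). Since V is invertible (lower-triangular with 1s on the diagonal, up to permutation), solve by back-substitution:
  V =
[[1, 1, 1],
 [1, 0, 0],
 [0, 1, 0]]
  V a = (-3, -1, 0)
Solving gives a = (-1, 0, -2).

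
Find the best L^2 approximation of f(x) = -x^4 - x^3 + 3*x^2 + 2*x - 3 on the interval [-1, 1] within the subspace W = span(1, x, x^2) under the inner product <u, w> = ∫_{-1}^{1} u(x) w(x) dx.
g(x) = 15*x^2/7 + 7*x/5 - 102/35

The best approximation g ∈ W is the orthogonal projection of f onto W. Writing g = a_0 + a_1 x + a_2 x^2, the coefficients solve the normal equations G · a = b where
  G_{ij} = <φ_i, φ_j> and b_i = <f, φ_i>, with φ_0 = 1, φ_1 = x, φ_2 = x^2.
G =
  [2, 0, 2/3]
  [0, 2/3, 0]
  [2/3, 0, 2/5],
b = (-22/5, 14/15, -38/35).
Solving gives a_0 = -102/35, a_1 = 7/5, a_2 = 15/7, so
  g(x) = 15*x^2/7 + 7*x/5 - 102/35.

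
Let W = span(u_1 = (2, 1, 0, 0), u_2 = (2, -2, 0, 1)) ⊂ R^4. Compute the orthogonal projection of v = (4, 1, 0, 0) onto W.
proj_W(v) = (162/41, 45/41, 0, 12/41)

Set up U = [u_1 | ... | u_2] ∈ R^(4×2). The projector onto W = col(U) is P = U (U^T U)^(-1) U^T.
Compute U^T U =
  [5, 2]
  [2, 9],
and U^T v = (9, 6).
Solve U^T U · c = U^T v for the coefficients: c = (69/41, 12/41). The projection is proj_W(v) = U c.
Check: (v - proj_W(v)) · u_1 = 0  (should be 0).
Check: (v - proj_W(v)) · u_2 = 0  (should be 0).
Result: proj_W(v) = (162/41, 45/41, 0, 12/41).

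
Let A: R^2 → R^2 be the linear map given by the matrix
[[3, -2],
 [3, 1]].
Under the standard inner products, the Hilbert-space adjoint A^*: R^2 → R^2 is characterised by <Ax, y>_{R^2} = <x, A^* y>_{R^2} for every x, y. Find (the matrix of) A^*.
A^* = A^T =
[[3, 3],
 [-2, 1]]

For real matrices with standard dot products, the defining identity <Ax, y> = <x, A^* y> gives (Ax)^T y = x^T (A^*) y, i.e. x^T A^T y = x^T (A^*) y. Since this holds for all x, y, we must have A^* = A^T. Therefore
A^* =
[[3, 3],
 [-2, 1]].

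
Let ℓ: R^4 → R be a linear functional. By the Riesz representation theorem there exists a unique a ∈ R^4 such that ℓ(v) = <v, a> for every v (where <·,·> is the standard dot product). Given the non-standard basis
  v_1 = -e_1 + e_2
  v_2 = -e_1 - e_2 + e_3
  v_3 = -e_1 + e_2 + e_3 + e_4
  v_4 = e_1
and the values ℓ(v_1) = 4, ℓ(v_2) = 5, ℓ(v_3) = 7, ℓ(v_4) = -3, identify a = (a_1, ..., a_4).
a = (-3, 1, 3, 0)

Write a = (a_1, ..., a_4) in the standard basis. For each basis vector v_i, ℓ(v_i) = <v_i, a> is a linear equation in the a_j's. Collect the n equations into a matrix system V a = ℓ, where row i of V is v_i (expressed in the standard basis). Since V is invertible (lower-triangular with 1s on the diagonal, up to permutation), solve by back-substitution:
  V =
[[-1, 1, 0, 0],
 [-1, -1, 1, 0],
 [-1, 1, 1, 1],
 [1, 0, 0, 0]]
  V a = (4, 5, 7, -3)
Solving gives a = (-3, 1, 3, 0).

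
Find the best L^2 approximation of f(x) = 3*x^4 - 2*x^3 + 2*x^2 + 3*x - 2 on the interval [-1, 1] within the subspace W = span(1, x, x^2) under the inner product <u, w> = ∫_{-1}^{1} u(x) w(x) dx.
g(x) = 32*x^2/7 + 9*x/5 - 79/35

The best approximation g ∈ W is the orthogonal projection of f onto W. Writing g = a_0 + a_1 x + a_2 x^2, the coefficients solve the normal equations G · a = b where
  G_{ij} = <φ_i, φ_j> and b_i = <f, φ_i>, with φ_0 = 1, φ_1 = x, φ_2 = x^2.
G =
  [2, 0, 2/3]
  [0, 2/3, 0]
  [2/3, 0, 2/5],
b = (-22/15, 6/5, 34/105).
Solving gives a_0 = -79/35, a_1 = 9/5, a_2 = 32/7, so
  g(x) = 32*x^2/7 + 9*x/5 - 79/35.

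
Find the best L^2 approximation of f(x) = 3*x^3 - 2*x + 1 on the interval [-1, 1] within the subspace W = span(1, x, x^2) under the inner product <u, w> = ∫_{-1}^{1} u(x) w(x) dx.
g(x) = 1 - x/5

The best approximation g ∈ W is the orthogonal projection of f onto W. Writing g = a_0 + a_1 x + a_2 x^2, the coefficients solve the normal equations G · a = b where
  G_{ij} = <φ_i, φ_j> and b_i = <f, φ_i>, with φ_0 = 1, φ_1 = x, φ_2 = x^2.
G =
  [2, 0, 2/3]
  [0, 2/3, 0]
  [2/3, 0, 2/5],
b = (2, -2/15, 2/3).
Solving gives a_0 = 1, a_1 = -1/5, a_2 = 0, so
  g(x) = 1 - x/5.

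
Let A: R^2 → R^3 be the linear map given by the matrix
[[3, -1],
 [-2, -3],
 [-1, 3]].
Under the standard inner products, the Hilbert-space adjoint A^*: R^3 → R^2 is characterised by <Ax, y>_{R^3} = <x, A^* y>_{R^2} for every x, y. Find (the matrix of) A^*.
A^* = A^T =
[[3, -2, -1],
 [-1, -3, 3]]

For real matrices with standard dot products, the defining identity <Ax, y> = <x, A^* y> gives (Ax)^T y = x^T (A^*) y, i.e. x^T A^T y = x^T (A^*) y. Since this holds for all x, y, we must have A^* = A^T. Therefore
A^* =
[[3, -2, -1],
 [-1, -3, 3]].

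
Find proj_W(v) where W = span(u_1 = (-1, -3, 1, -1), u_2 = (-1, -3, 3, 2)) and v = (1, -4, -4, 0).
proj_W(v) = (-83/155, -249/155, -19/31, -70/31)

Set up U = [u_1 | ... | u_2] ∈ R^(4×2). The projector onto W = col(U) is P = U (U^T U)^(-1) U^T.
Compute U^T U =
  [12, 11]
  [11, 23],
and U^T v = (7, -1).
Solve U^T U · c = U^T v for the coefficients: c = (172/155, -89/155). The projection is proj_W(v) = U c.
Check: (v - proj_W(v)) · u_1 = 0  (should be 0).
Check: (v - proj_W(v)) · u_2 = 0  (should be 0).
Result: proj_W(v) = (-83/155, -249/155, -19/31, -70/31).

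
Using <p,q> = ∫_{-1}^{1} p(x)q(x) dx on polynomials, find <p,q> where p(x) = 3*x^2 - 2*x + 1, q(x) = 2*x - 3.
<p,q> = -44/3

Expand the product: p(x)·q(x) = 6*x^3 - 13*x^2 + 8*x - 3.
∫_{-1}^{1} of each monomial x^k gives [2/(k+1) if k even, 0 if k odd]. Integrating term-by-term (or equivalently evaluating the antiderivative F(x) = 3*x^4/2 - 13*x^3/3 + 4*x^2 - 3*x at the endpoints):
  F(1) − F(−1) = -11/6 − (77/6) = -44/3.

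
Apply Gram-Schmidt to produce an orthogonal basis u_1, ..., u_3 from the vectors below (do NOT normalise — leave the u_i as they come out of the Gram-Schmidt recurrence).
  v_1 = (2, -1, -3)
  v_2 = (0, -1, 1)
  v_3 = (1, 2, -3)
Orthogonal basis:
  u_1 = (2, -1, -3)
  u_2 = (2/7, -8/7, 4/7)
  u_3 = (1/3, 1/6, 1/6)

Apply the Gram-Schmidt recurrence
  u_1 = v_1
  u_i = v_i − Σ_{j<i} ((v_i · u_j) / (u_j · u_j)) · u_j.

Step by step this gives:
  u_1 = (2, -1, -3)
  u_2 = (2/7, -8/7, 4/7)
  u_3 = (1/3, 1/6, 1/6)

Orthogonality check:
  u_2 · u_1 = 0 (should be 0)
  u_3 · u_1 = 0 (should be 0)
  u_3 · u_2 = 0 (should be 0)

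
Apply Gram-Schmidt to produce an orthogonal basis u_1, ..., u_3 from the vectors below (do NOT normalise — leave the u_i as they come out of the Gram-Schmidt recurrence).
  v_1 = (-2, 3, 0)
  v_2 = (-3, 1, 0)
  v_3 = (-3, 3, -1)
Orthogonal basis:
  u_1 = (-2, 3, 0)
  u_2 = (-21/13, -14/13, 0)
  u_3 = (0, 0, -1)

Apply the Gram-Schmidt recurrence
  u_1 = v_1
  u_i = v_i − Σ_{j<i} ((v_i · u_j) / (u_j · u_j)) · u_j.

Step by step this gives:
  u_1 = (-2, 3, 0)
  u_2 = (-21/13, -14/13, 0)
  u_3 = (0, 0, -1)

Orthogonality check:
  u_2 · u_1 = 0 (should be 0)
  u_3 · u_1 = 0 (should be 0)
  u_3 · u_2 = 0 (should be 0)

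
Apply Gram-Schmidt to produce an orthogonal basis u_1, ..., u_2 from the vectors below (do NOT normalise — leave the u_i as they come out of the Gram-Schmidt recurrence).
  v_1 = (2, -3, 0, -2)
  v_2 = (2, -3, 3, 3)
Orthogonal basis:
  u_1 = (2, -3, 0, -2)
  u_2 = (20/17, -30/17, 3, 65/17)

Apply the Gram-Schmidt recurrence
  u_1 = v_1
  u_i = v_i − Σ_{j<i} ((v_i · u_j) / (u_j · u_j)) · u_j.

Step by step this gives:
  u_1 = (2, -3, 0, -2)
  u_2 = (20/17, -30/17, 3, 65/17)

Orthogonality check:
  u_2 · u_1 = 0 (should be 0)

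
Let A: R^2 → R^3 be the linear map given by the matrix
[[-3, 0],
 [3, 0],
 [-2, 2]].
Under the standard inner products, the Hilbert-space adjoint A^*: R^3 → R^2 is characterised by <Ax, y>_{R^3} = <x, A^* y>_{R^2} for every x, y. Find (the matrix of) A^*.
A^* = A^T =
[[-3, 3, -2],
 [0, 0, 2]]

For real matrices with standard dot products, the defining identity <Ax, y> = <x, A^* y> gives (Ax)^T y = x^T (A^*) y, i.e. x^T A^T y = x^T (A^*) y. Since this holds for all x, y, we must have A^* = A^T. Therefore
A^* =
[[-3, 3, -2],
 [0, 0, 2]].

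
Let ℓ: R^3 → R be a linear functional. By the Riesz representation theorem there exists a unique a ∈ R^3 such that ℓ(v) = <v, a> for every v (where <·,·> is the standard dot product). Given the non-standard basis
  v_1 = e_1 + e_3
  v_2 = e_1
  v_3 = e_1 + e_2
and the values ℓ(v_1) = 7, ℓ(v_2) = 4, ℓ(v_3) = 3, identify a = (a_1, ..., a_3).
a = (4, -1, 3)

Write a = (a_1, ..., a_3) in the standard basis. For each basis vector v_i, ℓ(v_i) = <v_i, a> is a linear equation in the a_j's. Collect the n equations into a matrix system V a = ℓ, where row i of V is v_i (expressed in the standard basis). Since V is invertible (lower-triangular with 1s on the diagonal, up to permutation), solve by back-substitution:
  V =
[[1, 0, 1],
 [1, 0, 0],
 [1, 1, 0]]
  V a = (7, 4, 3)
Solving gives a = (4, -1, 3).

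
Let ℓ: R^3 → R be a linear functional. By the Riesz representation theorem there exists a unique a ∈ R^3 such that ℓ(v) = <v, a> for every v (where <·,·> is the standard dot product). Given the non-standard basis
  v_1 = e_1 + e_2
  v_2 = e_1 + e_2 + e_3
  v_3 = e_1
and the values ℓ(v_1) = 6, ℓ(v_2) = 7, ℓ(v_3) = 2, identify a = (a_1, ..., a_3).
a = (2, 4, 1)

Write a = (a_1, ..., a_3) in the standard basis. For each basis vector v_i, ℓ(v_i) = <v_i, a> is a linear equation in the a_j's. Collect the n equations into a matrix system V a = ℓ, where row i of V is v_i (expressed in the standard basis). Since V is invertible (lower-triangular with 1s on the diagonal, up to permutation), solve by back-substitution:
  V =
[[1, 1, 0],
 [1, 1, 1],
 [1, 0, 0]]
  V a = (6, 7, 2)
Solving gives a = (2, 4, 1).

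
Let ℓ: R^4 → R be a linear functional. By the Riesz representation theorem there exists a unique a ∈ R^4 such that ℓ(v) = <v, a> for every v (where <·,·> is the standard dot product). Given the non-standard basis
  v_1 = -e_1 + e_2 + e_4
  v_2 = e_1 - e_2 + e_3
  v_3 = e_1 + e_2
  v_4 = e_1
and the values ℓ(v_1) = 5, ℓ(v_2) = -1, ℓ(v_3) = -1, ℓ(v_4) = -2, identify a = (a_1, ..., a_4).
a = (-2, 1, 2, 2)

Write a = (a_1, ..., a_4) in the standard basis. For each basis vector v_i, ℓ(v_i) = <v_i, a> is a linear equation in the a_j's. Collect the n equations into a matrix system V a = ℓ, where row i of V is v_i (expressed in the standard basis). Since V is invertible (lower-triangular with 1s on the diagonal, up to permutation), solve by back-substitution:
  V =
[[-1, 1, 0, 1],
 [1, -1, 1, 0],
 [1, 1, 0, 0],
 [1, 0, 0, 0]]
  V a = (5, -1, -1, -2)
Solving gives a = (-2, 1, 2, 2).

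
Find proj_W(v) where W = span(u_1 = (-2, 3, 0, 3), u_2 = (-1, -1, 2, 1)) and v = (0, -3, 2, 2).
proj_W(v) = (-21/25, -107/50, 68/25, 29/50)

Set up U = [u_1 | ... | u_2] ∈ R^(4×2). The projector onto W = col(U) is P = U (U^T U)^(-1) U^T.
Compute U^T U =
  [22, 2]
  [2, 7],
and U^T v = (-3, 9).
Solve U^T U · c = U^T v for the coefficients: c = (-13/50, 34/25). The projection is proj_W(v) = U c.
Check: (v - proj_W(v)) · u_1 = 0  (should be 0).
Check: (v - proj_W(v)) · u_2 = 0  (should be 0).
Result: proj_W(v) = (-21/25, -107/50, 68/25, 29/50).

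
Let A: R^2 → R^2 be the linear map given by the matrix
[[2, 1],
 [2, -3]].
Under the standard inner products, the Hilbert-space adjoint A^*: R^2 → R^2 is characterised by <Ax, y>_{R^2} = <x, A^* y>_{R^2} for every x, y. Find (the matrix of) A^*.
A^* = A^T =
[[2, 2],
 [1, -3]]

For real matrices with standard dot products, the defining identity <Ax, y> = <x, A^* y> gives (Ax)^T y = x^T (A^*) y, i.e. x^T A^T y = x^T (A^*) y. Since this holds for all x, y, we must have A^* = A^T. Therefore
A^* =
[[2, 2],
 [1, -3]].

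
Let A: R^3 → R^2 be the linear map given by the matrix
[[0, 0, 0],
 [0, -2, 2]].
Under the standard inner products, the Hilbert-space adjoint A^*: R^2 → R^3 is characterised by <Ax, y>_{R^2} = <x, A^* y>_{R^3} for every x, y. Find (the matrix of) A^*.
A^* = A^T =
[[0, 0],
 [0, -2],
 [0, 2]]

For real matrices with standard dot products, the defining identity <Ax, y> = <x, A^* y> gives (Ax)^T y = x^T (A^*) y, i.e. x^T A^T y = x^T (A^*) y. Since this holds for all x, y, we must have A^* = A^T. Therefore
A^* =
[[0, 0],
 [0, -2],
 [0, 2]].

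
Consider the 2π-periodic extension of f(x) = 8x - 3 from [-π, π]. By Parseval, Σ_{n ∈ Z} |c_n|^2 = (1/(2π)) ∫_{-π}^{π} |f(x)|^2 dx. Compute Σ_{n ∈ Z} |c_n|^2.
Σ |c_n|^2 = 64π^2/3 + 9

Expand and integrate term by term over [-π, π]:
  ∫ (8x)^2 dx = 64·(2π^3/3); ∫ 2·8·(-3)·x dx = 0 (odd integrand); ∫ (-3)^2 dx = 9·2π.
So (1/(2π)) ∫_{-π}^{π} (8x - 3)^2 dx = 64π^2/3 + 9 = 64π^2/3 + 9.
Parseval ⇒ Σ |c_n|^2 = 64π^2/3 + 9.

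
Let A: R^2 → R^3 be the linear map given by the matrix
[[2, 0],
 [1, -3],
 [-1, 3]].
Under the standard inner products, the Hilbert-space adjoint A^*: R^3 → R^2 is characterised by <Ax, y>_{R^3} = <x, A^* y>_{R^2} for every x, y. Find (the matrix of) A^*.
A^* = A^T =
[[2, 1, -1],
 [0, -3, 3]]

For real matrices with standard dot products, the defining identity <Ax, y> = <x, A^* y> gives (Ax)^T y = x^T (A^*) y, i.e. x^T A^T y = x^T (A^*) y. Since this holds for all x, y, we must have A^* = A^T. Therefore
A^* =
[[2, 1, -1],
 [0, -3, 3]].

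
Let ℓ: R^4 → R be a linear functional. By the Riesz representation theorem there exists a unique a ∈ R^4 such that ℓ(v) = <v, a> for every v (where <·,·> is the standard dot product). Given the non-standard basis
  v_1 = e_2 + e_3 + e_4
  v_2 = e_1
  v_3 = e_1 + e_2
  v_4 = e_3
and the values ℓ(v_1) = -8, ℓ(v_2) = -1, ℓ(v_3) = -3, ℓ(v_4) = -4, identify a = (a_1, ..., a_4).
a = (-1, -2, -4, -2)

Write a = (a_1, ..., a_4) in the standard basis. For each basis vector v_i, ℓ(v_i) = <v_i, a> is a linear equation in the a_j's. Collect the n equations into a matrix system V a = ℓ, where row i of V is v_i (expressed in the standard basis). Since V is invertible (lower-triangular with 1s on the diagonal, up to permutation), solve by back-substitution:
  V =
[[0, 1, 1, 1],
 [1, 0, 0, 0],
 [1, 1, 0, 0],
 [0, 0, 1, 0]]
  V a = (-8, -1, -3, -4)
Solving gives a = (-1, -2, -4, -2).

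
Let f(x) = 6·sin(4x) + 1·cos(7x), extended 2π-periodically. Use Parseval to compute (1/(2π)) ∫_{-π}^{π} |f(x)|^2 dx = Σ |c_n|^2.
Σ |c_n|^2 = 37/2

Expand |f|^2 and use orthogonality of {sin(nx), cos(mx)} on [-π, π]:
  ∫_{-π}^{π} sin(nx)^2 dx = π, ∫ cos(mx)^2 dx = π, and cross terms integrate to 0.
So ∫_{-π}^{π} f(x)^2 dx = 6^2 · π + 1^2 · π = (36 + 1)π.
Divide by 2π: (36 + 1)/2 = 37/2.
By Parseval, this equals Σ |c_n|^2.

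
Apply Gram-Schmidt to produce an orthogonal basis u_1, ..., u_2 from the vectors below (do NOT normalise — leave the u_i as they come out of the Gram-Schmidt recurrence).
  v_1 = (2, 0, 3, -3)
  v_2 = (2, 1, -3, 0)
Orthogonal basis:
  u_1 = (2, 0, 3, -3)
  u_2 = (27/11, 1, -51/22, -15/22)

Apply the Gram-Schmidt recurrence
  u_1 = v_1
  u_i = v_i − Σ_{j<i} ((v_i · u_j) / (u_j · u_j)) · u_j.

Step by step this gives:
  u_1 = (2, 0, 3, -3)
  u_2 = (27/11, 1, -51/22, -15/22)

Orthogonality check:
  u_2 · u_1 = 0 (should be 0)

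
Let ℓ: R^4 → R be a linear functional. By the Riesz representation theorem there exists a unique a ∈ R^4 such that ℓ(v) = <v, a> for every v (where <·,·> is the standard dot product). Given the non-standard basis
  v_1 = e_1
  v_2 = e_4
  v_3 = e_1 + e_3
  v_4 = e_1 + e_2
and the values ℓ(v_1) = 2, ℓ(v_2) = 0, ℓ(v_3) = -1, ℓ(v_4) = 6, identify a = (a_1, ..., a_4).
a = (2, 4, -3, 0)

Write a = (a_1, ..., a_4) in the standard basis. For each basis vector v_i, ℓ(v_i) = <v_i, a> is a linear equation in the a_j's. Collect the n equations into a matrix system V a = ℓ, where row i of V is v_i (expressed in the standard basis). Since V is invertible (lower-triangular with 1s on the diagonal, up to permutation), solve by back-substitution:
  V =
[[1, 0, 0, 0],
 [0, 0, 0, 1],
 [1, 0, 1, 0],
 [1, 1, 0, 0]]
  V a = (2, 0, -1, 6)
Solving gives a = (2, 4, -3, 0).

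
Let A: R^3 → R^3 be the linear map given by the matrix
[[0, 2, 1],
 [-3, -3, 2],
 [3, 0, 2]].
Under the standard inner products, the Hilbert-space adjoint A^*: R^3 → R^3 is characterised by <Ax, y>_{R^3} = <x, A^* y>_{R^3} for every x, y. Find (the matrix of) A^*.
A^* = A^T =
[[0, -3, 3],
 [2, -3, 0],
 [1, 2, 2]]

For real matrices with standard dot products, the defining identity <Ax, y> = <x, A^* y> gives (Ax)^T y = x^T (A^*) y, i.e. x^T A^T y = x^T (A^*) y. Since this holds for all x, y, we must have A^* = A^T. Therefore
A^* =
[[0, -3, 3],
 [2, -3, 0],
 [1, 2, 2]].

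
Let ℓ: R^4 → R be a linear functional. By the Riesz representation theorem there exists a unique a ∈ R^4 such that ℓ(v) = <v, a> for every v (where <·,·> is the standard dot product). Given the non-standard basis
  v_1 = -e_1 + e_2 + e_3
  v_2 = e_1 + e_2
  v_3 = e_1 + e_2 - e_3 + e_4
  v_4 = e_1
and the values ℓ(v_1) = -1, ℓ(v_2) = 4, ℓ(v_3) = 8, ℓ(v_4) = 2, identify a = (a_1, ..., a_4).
a = (2, 2, -1, 3)

Write a = (a_1, ..., a_4) in the standard basis. For each basis vector v_i, ℓ(v_i) = <v_i, a> is a linear equation in the a_j's. Collect the n equations into a matrix system V a = ℓ, where row i of V is v_i (expressed in the standard basis). Since V is invertible (lower-triangular with 1s on the diagonal, up to permutation), solve by back-substitution:
  V =
[[-1, 1, 1, 0],
 [1, 1, 0, 0],
 [1, 1, -1, 1],
 [1, 0, 0, 0]]
  V a = (-1, 4, 8, 2)
Solving gives a = (2, 2, -1, 3).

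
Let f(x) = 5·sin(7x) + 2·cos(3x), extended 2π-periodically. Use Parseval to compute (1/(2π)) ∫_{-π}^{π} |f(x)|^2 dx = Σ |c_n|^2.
Σ |c_n|^2 = 29/2

Expand |f|^2 and use orthogonality of {sin(nx), cos(mx)} on [-π, π]:
  ∫_{-π}^{π} sin(nx)^2 dx = π, ∫ cos(mx)^2 dx = π, and cross terms integrate to 0.
So ∫_{-π}^{π} f(x)^2 dx = 5^2 · π + 2^2 · π = (25 + 4)π.
Divide by 2π: (25 + 4)/2 = 29/2.
By Parseval, this equals Σ |c_n|^2.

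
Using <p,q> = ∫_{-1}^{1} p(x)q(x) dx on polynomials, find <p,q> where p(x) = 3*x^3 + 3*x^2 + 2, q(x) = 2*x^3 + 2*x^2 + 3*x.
<p,q> = 218/21

Expand the product: p(x)·q(x) = 6*x^6 + 12*x^5 + 15*x^4 + 13*x^3 + 4*x^2 + 6*x.
∫_{-1}^{1} of each monomial x^k gives [2/(k+1) if k even, 0 if k odd]. Integrating term-by-term (or equivalently evaluating the antiderivative F(x) = 6*x^7/7 + 2*x^6 + 3*x^5 + 13*x^4/4 + 4*x^3/3 + 3*x^2 at the endpoints):
  F(1) − F(−1) = 1129/84 − (257/84) = 218/21.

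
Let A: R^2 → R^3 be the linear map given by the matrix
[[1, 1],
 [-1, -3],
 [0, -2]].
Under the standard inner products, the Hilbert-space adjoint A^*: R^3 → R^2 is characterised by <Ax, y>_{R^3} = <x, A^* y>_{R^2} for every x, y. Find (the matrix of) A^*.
A^* = A^T =
[[1, -1, 0],
 [1, -3, -2]]

For real matrices with standard dot products, the defining identity <Ax, y> = <x, A^* y> gives (Ax)^T y = x^T (A^*) y, i.e. x^T A^T y = x^T (A^*) y. Since this holds for all x, y, we must have A^* = A^T. Therefore
A^* =
[[1, -1, 0],
 [1, -3, -2]].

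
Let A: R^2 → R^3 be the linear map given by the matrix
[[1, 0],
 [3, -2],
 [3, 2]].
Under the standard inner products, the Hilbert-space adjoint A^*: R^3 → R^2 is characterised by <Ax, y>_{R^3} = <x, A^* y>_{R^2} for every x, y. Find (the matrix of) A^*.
A^* = A^T =
[[1, 3, 3],
 [0, -2, 2]]

For real matrices with standard dot products, the defining identity <Ax, y> = <x, A^* y> gives (Ax)^T y = x^T (A^*) y, i.e. x^T A^T y = x^T (A^*) y. Since this holds for all x, y, we must have A^* = A^T. Therefore
A^* =
[[1, 3, 3],
 [0, -2, 2]].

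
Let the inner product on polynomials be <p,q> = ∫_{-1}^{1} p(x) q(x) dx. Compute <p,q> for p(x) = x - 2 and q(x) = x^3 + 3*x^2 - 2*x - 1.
<p,q> = -14/15

Expand the product: p(x)·q(x) = x^4 + x^3 - 8*x^2 + 3*x + 2.
∫_{-1}^{1} of each monomial x^k gives [2/(k+1) if k even, 0 if k odd]. Integrating term-by-term (or equivalently evaluating the antiderivative F(x) = x^5/5 + x^4/4 - 8*x^3/3 + 3*x^2/2 + 2*x at the endpoints):
  F(1) − F(−1) = 77/60 − (133/60) = -14/15.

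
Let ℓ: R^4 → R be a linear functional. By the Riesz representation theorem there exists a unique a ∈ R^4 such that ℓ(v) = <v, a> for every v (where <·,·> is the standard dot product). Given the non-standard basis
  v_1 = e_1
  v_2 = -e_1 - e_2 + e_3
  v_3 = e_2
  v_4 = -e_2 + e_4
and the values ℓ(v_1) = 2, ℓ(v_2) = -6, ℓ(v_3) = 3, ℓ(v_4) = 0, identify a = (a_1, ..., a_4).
a = (2, 3, -1, 3)

Write a = (a_1, ..., a_4) in the standard basis. For each basis vector v_i, ℓ(v_i) = <v_i, a> is a linear equation in the a_j's. Collect the n equations into a matrix system V a = ℓ, where row i of V is v_i (expressed in the standard basis). Since V is invertible (lower-triangular with 1s on the diagonal, up to permutation), solve by back-substitution:
  V =
[[1, 0, 0, 0],
 [-1, -1, 1, 0],
 [0, 1, 0, 0],
 [0, -1, 0, 1]]
  V a = (2, -6, 3, 0)
Solving gives a = (2, 3, -1, 3).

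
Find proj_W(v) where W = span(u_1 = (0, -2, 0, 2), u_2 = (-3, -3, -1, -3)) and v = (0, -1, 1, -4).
proj_W(v) = (-3/2, 0, -1/2, -3)

Set up U = [u_1 | ... | u_2] ∈ R^(4×2). The projector onto W = col(U) is P = U (U^T U)^(-1) U^T.
Compute U^T U =
  [8, 0]
  [0, 28],
and U^T v = (-6, 14).
Solve U^T U · c = U^T v for the coefficients: c = (-3/4, 1/2). The projection is proj_W(v) = U c.
Check: (v - proj_W(v)) · u_1 = 0  (should be 0).
Check: (v - proj_W(v)) · u_2 = 0  (should be 0).
Result: proj_W(v) = (-3/2, 0, -1/2, -3).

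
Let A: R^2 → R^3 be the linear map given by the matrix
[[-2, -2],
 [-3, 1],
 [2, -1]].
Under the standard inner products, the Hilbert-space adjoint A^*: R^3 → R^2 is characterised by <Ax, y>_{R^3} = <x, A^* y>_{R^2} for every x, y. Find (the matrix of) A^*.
A^* = A^T =
[[-2, -3, 2],
 [-2, 1, -1]]

For real matrices with standard dot products, the defining identity <Ax, y> = <x, A^* y> gives (Ax)^T y = x^T (A^*) y, i.e. x^T A^T y = x^T (A^*) y. Since this holds for all x, y, we must have A^* = A^T. Therefore
A^* =
[[-2, -3, 2],
 [-2, 1, -1]].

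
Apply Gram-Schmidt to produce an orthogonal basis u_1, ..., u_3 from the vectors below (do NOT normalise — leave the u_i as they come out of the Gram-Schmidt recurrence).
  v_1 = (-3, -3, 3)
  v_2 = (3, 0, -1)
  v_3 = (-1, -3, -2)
Orthogonal basis:
  u_1 = (-3, -3, 3)
  u_2 = (5/3, -4/3, 1/3)
  u_3 = (-13/14, -13/7, -39/14)

Apply the Gram-Schmidt recurrence
  u_1 = v_1
  u_i = v_i − Σ_{j<i} ((v_i · u_j) / (u_j · u_j)) · u_j.

Step by step this gives:
  u_1 = (-3, -3, 3)
  u_2 = (5/3, -4/3, 1/3)
  u_3 = (-13/14, -13/7, -39/14)

Orthogonality check:
  u_2 · u_1 = 0 (should be 0)
  u_3 · u_1 = 0 (should be 0)
  u_3 · u_2 = 0 (should be 0)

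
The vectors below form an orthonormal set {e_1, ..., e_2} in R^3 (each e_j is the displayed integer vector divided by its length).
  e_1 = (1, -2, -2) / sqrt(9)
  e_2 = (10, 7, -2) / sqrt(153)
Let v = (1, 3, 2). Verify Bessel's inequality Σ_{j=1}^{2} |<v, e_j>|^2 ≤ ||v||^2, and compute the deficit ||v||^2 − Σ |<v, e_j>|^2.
Σ |<v, e_j>|^2 = 234/17; ||v||^2 = 14; deficit = 4/17

Write each e_j = u_j / sqrt(<u_j, u_j>) where u_j is the displayed integer vector. Then <v, e_j> = <v, u_j> / sqrt(<u_j, u_j>), so |<v, e_j>|^2 = <v, u_j>^2 / <u_j, u_j>.
Coefficients: <v, e_1> = -9/sqrt(9), <v, e_2> = 27/sqrt(153).
Square and sum: Σ |<v, e_j>|^2 = 234/17.
Compute ||v||^2 = v·v = 14.
Deficit = 14 − 234/17 = 4/17 ≥ 0, confirming Bessel's inequality. (The deficit equals ||v − Σ <v,e_j> e_j||^2, the squared distance from v to span{e_j}.)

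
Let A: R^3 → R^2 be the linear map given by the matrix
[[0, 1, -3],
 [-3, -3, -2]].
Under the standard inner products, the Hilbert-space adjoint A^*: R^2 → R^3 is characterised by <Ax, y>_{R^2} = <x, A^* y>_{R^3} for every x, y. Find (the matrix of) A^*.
A^* = A^T =
[[0, -3],
 [1, -3],
 [-3, -2]]

For real matrices with standard dot products, the defining identity <Ax, y> = <x, A^* y> gives (Ax)^T y = x^T (A^*) y, i.e. x^T A^T y = x^T (A^*) y. Since this holds for all x, y, we must have A^* = A^T. Therefore
A^* =
[[0, -3],
 [1, -3],
 [-3, -2]].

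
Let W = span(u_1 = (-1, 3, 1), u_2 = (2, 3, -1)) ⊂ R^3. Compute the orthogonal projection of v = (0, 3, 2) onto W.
proj_W(v) = (-45/59, 369/118, 101/118)

Set up U = [u_1 | ... | u_2] ∈ R^(3×2). The projector onto W = col(U) is P = U (U^T U)^(-1) U^T.
Compute U^T U =
  [11, 6]
  [6, 14],
and U^T v = (11, 7).
Solve U^T U · c = U^T v for the coefficients: c = (56/59, 11/118). The projection is proj_W(v) = U c.
Check: (v - proj_W(v)) · u_1 = 0  (should be 0).
Check: (v - proj_W(v)) · u_2 = 0  (should be 0).
Result: proj_W(v) = (-45/59, 369/118, 101/118).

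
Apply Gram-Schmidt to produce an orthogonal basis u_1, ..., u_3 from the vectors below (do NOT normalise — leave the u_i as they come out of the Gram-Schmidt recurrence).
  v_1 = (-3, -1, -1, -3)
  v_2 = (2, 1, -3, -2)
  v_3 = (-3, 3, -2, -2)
Orthogonal basis:
  u_1 = (-3, -1, -1, -3)
  u_2 = (23/10, 11/10, -29/10, -17/10)
  u_3 = (-289/178, 597/178, -69/178, 113/178)

Apply the Gram-Schmidt recurrence
  u_1 = v_1
  u_i = v_i − Σ_{j<i} ((v_i · u_j) / (u_j · u_j)) · u_j.

Step by step this gives:
  u_1 = (-3, -1, -1, -3)
  u_2 = (23/10, 11/10, -29/10, -17/10)
  u_3 = (-289/178, 597/178, -69/178, 113/178)

Orthogonality check:
  u_2 · u_1 = 0 (should be 0)
  u_3 · u_1 = 0 (should be 0)
  u_3 · u_2 = 0 (should be 0)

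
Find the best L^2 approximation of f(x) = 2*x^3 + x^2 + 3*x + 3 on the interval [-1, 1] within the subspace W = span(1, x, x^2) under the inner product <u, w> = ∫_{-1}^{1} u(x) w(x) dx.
g(x) = x^2 + 21*x/5 + 3

The best approximation g ∈ W is the orthogonal projection of f onto W. Writing g = a_0 + a_1 x + a_2 x^2, the coefficients solve the normal equations G · a = b where
  G_{ij} = <φ_i, φ_j> and b_i = <f, φ_i>, with φ_0 = 1, φ_1 = x, φ_2 = x^2.
G =
  [2, 0, 2/3]
  [0, 2/3, 0]
  [2/3, 0, 2/5],
b = (20/3, 14/5, 12/5).
Solving gives a_0 = 3, a_1 = 21/5, a_2 = 1, so
  g(x) = x^2 + 21*x/5 + 3.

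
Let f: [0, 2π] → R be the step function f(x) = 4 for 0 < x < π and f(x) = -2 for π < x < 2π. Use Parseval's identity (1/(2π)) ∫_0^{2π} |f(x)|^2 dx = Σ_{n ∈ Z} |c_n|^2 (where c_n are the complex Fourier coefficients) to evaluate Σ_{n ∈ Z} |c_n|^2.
Σ |c_n|^2 = 10

Parseval equates the L^2 energy of f (normalised by 1/(2π)) with the ℓ^2 sum of its Fourier coefficients: (1/(2π)) ∫_0^{2π} |f|^2 = Σ |c_n|^2.
Compute the left side: (1/(2π)) [∫_0^π 4^2 dx + ∫_π^{2π} (-2)^2 dx] = (1/(2π)) · (16π + 4π) = (16 + 4)/2 = 10.
So Σ_{n ∈ Z} |c_n|^2 = 10.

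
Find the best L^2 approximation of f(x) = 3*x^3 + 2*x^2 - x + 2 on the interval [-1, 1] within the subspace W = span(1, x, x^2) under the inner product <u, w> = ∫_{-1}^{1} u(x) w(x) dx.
g(x) = 2*x^2 + 4*x/5 + 2

The best approximation g ∈ W is the orthogonal projection of f onto W. Writing g = a_0 + a_1 x + a_2 x^2, the coefficients solve the normal equations G · a = b where
  G_{ij} = <φ_i, φ_j> and b_i = <f, φ_i>, with φ_0 = 1, φ_1 = x, φ_2 = x^2.
G =
  [2, 0, 2/3]
  [0, 2/3, 0]
  [2/3, 0, 2/5],
b = (16/3, 8/15, 32/15).
Solving gives a_0 = 2, a_1 = 4/5, a_2 = 2, so
  g(x) = 2*x^2 + 4*x/5 + 2.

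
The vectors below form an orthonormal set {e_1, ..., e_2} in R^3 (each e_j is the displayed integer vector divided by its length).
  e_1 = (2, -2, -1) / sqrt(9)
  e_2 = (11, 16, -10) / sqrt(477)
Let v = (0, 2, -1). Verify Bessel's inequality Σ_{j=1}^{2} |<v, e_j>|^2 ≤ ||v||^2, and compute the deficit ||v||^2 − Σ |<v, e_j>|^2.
Σ |<v, e_j>|^2 = 249/53; ||v||^2 = 5; deficit = 16/53

Write each e_j = u_j / sqrt(<u_j, u_j>) where u_j is the displayed integer vector. Then <v, e_j> = <v, u_j> / sqrt(<u_j, u_j>), so |<v, e_j>|^2 = <v, u_j>^2 / <u_j, u_j>.
Coefficients: <v, e_1> = -3/sqrt(9), <v, e_2> = 42/sqrt(477).
Square and sum: Σ |<v, e_j>|^2 = 249/53.
Compute ||v||^2 = v·v = 5.
Deficit = 5 − 249/53 = 16/53 ≥ 0, confirming Bessel's inequality. (The deficit equals ||v − Σ <v,e_j> e_j||^2, the squared distance from v to span{e_j}.)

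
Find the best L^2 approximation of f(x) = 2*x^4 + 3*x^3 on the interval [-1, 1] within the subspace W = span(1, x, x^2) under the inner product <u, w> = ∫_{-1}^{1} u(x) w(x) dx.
g(x) = 12*x^2/7 + 9*x/5 - 6/35

The best approximation g ∈ W is the orthogonal projection of f onto W. Writing g = a_0 + a_1 x + a_2 x^2, the coefficients solve the normal equations G · a = b where
  G_{ij} = <φ_i, φ_j> and b_i = <f, φ_i>, with φ_0 = 1, φ_1 = x, φ_2 = x^2.
G =
  [2, 0, 2/3]
  [0, 2/3, 0]
  [2/3, 0, 2/5],
b = (4/5, 6/5, 4/7).
Solving gives a_0 = -6/35, a_1 = 9/5, a_2 = 12/7, so
  g(x) = 12*x^2/7 + 9*x/5 - 6/35.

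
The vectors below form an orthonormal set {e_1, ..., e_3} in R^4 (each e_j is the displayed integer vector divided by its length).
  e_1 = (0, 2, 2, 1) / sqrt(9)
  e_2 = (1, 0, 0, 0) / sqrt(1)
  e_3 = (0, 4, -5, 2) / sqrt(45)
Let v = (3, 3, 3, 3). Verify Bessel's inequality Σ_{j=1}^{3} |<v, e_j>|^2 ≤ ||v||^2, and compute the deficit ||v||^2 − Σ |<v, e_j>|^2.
Σ |<v, e_j>|^2 = 171/5; ||v||^2 = 36; deficit = 9/5

Write each e_j = u_j / sqrt(<u_j, u_j>) where u_j is the displayed integer vector. Then <v, e_j> = <v, u_j> / sqrt(<u_j, u_j>), so |<v, e_j>|^2 = <v, u_j>^2 / <u_j, u_j>.
Coefficients: <v, e_1> = 15/sqrt(9), <v, e_2> = 3/sqrt(1), <v, e_3> = 3/sqrt(45).
Square and sum: Σ |<v, e_j>|^2 = 171/5.
Compute ||v||^2 = v·v = 36.
Deficit = 36 − 171/5 = 9/5 ≥ 0, confirming Bessel's inequality. (The deficit equals ||v − Σ <v,e_j> e_j||^2, the squared distance from v to span{e_j}.)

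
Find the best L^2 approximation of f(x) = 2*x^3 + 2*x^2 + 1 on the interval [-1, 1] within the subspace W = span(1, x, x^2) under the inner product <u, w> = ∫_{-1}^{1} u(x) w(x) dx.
g(x) = 2*x^2 + 6*x/5 + 1

The best approximation g ∈ W is the orthogonal projection of f onto W. Writing g = a_0 + a_1 x + a_2 x^2, the coefficients solve the normal equations G · a = b where
  G_{ij} = <φ_i, φ_j> and b_i = <f, φ_i>, with φ_0 = 1, φ_1 = x, φ_2 = x^2.
G =
  [2, 0, 2/3]
  [0, 2/3, 0]
  [2/3, 0, 2/5],
b = (10/3, 4/5, 22/15).
Solving gives a_0 = 1, a_1 = 6/5, a_2 = 2, so
  g(x) = 2*x^2 + 6*x/5 + 1.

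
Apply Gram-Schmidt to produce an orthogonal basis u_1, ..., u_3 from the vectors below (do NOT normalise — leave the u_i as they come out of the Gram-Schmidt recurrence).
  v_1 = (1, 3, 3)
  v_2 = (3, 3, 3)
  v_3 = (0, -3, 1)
Orthogonal basis:
  u_1 = (1, 3, 3)
  u_2 = (36/19, -6/19, -6/19)
  u_3 = (0, -2, 2)

Apply the Gram-Schmidt recurrence
  u_1 = v_1
  u_i = v_i − Σ_{j<i} ((v_i · u_j) / (u_j · u_j)) · u_j.

Step by step this gives:
  u_1 = (1, 3, 3)
  u_2 = (36/19, -6/19, -6/19)
  u_3 = (0, -2, 2)

Orthogonality check:
  u_2 · u_1 = 0 (should be 0)
  u_3 · u_1 = 0 (should be 0)
  u_3 · u_2 = 0 (should be 0)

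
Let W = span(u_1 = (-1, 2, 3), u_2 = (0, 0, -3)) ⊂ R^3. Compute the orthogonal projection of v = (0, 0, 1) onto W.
proj_W(v) = (0, 0, 1)

Set up U = [u_1 | ... | u_2] ∈ R^(3×2). The projector onto W = col(U) is P = U (U^T U)^(-1) U^T.
Compute U^T U =
  [14, -9]
  [-9, 9],
and U^T v = (3, -3).
Solve U^T U · c = U^T v for the coefficients: c = (0, -1/3). The projection is proj_W(v) = U c.
Check: (v - proj_W(v)) · u_1 = 0  (should be 0).
Check: (v - proj_W(v)) · u_2 = 0  (should be 0).
Result: proj_W(v) = (0, 0, 1).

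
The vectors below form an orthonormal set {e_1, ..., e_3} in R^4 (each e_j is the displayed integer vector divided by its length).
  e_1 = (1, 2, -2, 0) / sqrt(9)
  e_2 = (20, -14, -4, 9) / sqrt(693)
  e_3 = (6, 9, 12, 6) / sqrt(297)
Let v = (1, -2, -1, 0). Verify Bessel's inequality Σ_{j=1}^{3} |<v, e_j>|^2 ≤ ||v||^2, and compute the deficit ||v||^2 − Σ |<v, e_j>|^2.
Σ |<v, e_j>|^2 = 125/21; ||v||^2 = 6; deficit = 1/21

Write each e_j = u_j / sqrt(<u_j, u_j>) where u_j is the displayed integer vector. Then <v, e_j> = <v, u_j> / sqrt(<u_j, u_j>), so |<v, e_j>|^2 = <v, u_j>^2 / <u_j, u_j>.
Coefficients: <v, e_1> = -1/sqrt(9), <v, e_2> = 52/sqrt(693), <v, e_3> = -24/sqrt(297).
Square and sum: Σ |<v, e_j>|^2 = 125/21.
Compute ||v||^2 = v·v = 6.
Deficit = 6 − 125/21 = 1/21 ≥ 0, confirming Bessel's inequality. (The deficit equals ||v − Σ <v,e_j> e_j||^2, the squared distance from v to span{e_j}.)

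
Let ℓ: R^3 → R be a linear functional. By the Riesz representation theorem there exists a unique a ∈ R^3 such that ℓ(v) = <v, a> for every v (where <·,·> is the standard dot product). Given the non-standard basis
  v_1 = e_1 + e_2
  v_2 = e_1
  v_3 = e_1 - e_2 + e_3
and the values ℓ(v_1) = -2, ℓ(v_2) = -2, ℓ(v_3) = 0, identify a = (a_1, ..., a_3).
a = (-2, 0, 2)

Write a = (a_1, ..., a_3) in the standard basis. For each basis vector v_i, ℓ(v_i) = <v_i, a> is a linear equation in the a_j's. Collect the n equations into a matrix system V a = ℓ, where row i of V is v_i (expressed in the standard basis). Since V is invertible (lower-triangular with 1s on the diagonal, up to permutation), solve by back-substitution:
  V =
[[1, 1, 0],
 [1, 0, 0],
 [1, -1, 1]]
  V a = (-2, -2, 0)
Solving gives a = (-2, 0, 2).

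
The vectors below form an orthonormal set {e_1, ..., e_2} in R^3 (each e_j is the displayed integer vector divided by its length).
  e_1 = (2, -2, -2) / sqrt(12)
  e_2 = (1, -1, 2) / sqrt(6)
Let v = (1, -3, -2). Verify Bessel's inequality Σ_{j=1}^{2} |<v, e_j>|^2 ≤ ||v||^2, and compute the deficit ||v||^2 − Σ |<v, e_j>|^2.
Σ |<v, e_j>|^2 = 12; ||v||^2 = 14; deficit = 2

Write each e_j = u_j / sqrt(<u_j, u_j>) where u_j is the displayed integer vector. Then <v, e_j> = <v, u_j> / sqrt(<u_j, u_j>), so |<v, e_j>|^2 = <v, u_j>^2 / <u_j, u_j>.
Coefficients: <v, e_1> = 12/sqrt(12), <v, e_2> = 0/sqrt(6).
Square and sum: Σ |<v, e_j>|^2 = 12.
Compute ||v||^2 = v·v = 14.
Deficit = 14 − 12 = 2 ≥ 0, confirming Bessel's inequality. (The deficit equals ||v − Σ <v,e_j> e_j||^2, the squared distance from v to span{e_j}.)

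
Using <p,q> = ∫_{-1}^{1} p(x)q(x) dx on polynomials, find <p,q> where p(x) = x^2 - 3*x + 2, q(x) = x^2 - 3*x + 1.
<p,q> = 62/5

Expand the product: p(x)·q(x) = x^4 - 6*x^3 + 12*x^2 - 9*x + 2.
∫_{-1}^{1} of each monomial x^k gives [2/(k+1) if k even, 0 if k odd]. Integrating term-by-term (or equivalently evaluating the antiderivative F(x) = x^5/5 - 3*x^4/2 + 4*x^3 - 9*x^2/2 + 2*x at the endpoints):
  F(1) − F(−1) = 1/5 − (-61/5) = 62/5.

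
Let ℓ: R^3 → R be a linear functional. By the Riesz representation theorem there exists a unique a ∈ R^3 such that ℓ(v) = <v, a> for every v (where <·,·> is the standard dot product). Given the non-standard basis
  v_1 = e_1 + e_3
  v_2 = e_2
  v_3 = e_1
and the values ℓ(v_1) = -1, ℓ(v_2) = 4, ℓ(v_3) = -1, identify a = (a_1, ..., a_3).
a = (-1, 4, 0)

Write a = (a_1, ..., a_3) in the standard basis. For each basis vector v_i, ℓ(v_i) = <v_i, a> is a linear equation in the a_j's. Collect the n equations into a matrix system V a = ℓ, where row i of V is v_i (expressed in the standard basis). Since V is invertible (lower-triangular with 1s on the diagonal, up to permutation), solve by back-substitution:
  V =
[[1, 0, 1],
 [0, 1, 0],
 [1, 0, 0]]
  V a = (-1, 4, -1)
Solving gives a = (-1, 4, 0).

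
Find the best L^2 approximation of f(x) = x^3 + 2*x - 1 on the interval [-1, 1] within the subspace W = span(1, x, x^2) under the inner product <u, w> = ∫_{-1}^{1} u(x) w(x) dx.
g(x) = 13*x/5 - 1

The best approximation g ∈ W is the orthogonal projection of f onto W. Writing g = a_0 + a_1 x + a_2 x^2, the coefficients solve the normal equations G · a = b where
  G_{ij} = <φ_i, φ_j> and b_i = <f, φ_i>, with φ_0 = 1, φ_1 = x, φ_2 = x^2.
G =
  [2, 0, 2/3]
  [0, 2/3, 0]
  [2/3, 0, 2/5],
b = (-2, 26/15, -2/3).
Solving gives a_0 = -1, a_1 = 13/5, a_2 = 0, so
  g(x) = 13*x/5 - 1.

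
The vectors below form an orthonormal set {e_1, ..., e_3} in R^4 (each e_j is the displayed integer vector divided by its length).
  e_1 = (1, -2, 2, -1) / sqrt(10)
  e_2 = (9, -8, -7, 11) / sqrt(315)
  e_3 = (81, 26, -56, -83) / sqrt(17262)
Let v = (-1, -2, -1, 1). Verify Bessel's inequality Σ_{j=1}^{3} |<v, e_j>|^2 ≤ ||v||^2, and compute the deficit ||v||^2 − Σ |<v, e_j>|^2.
Σ |<v, e_j>|^2 = 475/137; ||v||^2 = 7; deficit = 484/137

Write each e_j = u_j / sqrt(<u_j, u_j>) where u_j is the displayed integer vector. Then <v, e_j> = <v, u_j> / sqrt(<u_j, u_j>), so |<v, e_j>|^2 = <v, u_j>^2 / <u_j, u_j>.
Coefficients: <v, e_1> = 0/sqrt(10), <v, e_2> = 25/sqrt(315), <v, e_3> = -160/sqrt(17262).
Square and sum: Σ |<v, e_j>|^2 = 475/137.
Compute ||v||^2 = v·v = 7.
Deficit = 7 − 475/137 = 484/137 ≥ 0, confirming Bessel's inequality. (The deficit equals ||v − Σ <v,e_j> e_j||^2, the squared distance from v to span{e_j}.)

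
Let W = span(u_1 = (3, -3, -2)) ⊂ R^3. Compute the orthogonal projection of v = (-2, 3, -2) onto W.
proj_W(v) = (-3/2, 3/2, 1)

Set up U = [u_1 | ... | u_1] ∈ R^(3×1). The projector onto W = col(U) is P = U (U^T U)^(-1) U^T.
Compute U^T U =
  [22],
and U^T v = (-11).
Solve U^T U · c = U^T v for the coefficients: c = (-1/2). The projection is proj_W(v) = U c.
Check: (v - proj_W(v)) · u_1 = 0  (should be 0).
Result: proj_W(v) = (-3/2, 3/2, 1).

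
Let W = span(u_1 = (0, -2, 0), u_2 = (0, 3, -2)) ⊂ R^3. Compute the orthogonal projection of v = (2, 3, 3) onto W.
proj_W(v) = (0, 3, 3)

Set up U = [u_1 | ... | u_2] ∈ R^(3×2). The projector onto W = col(U) is P = U (U^T U)^(-1) U^T.
Compute U^T U =
  [4, -6]
  [-6, 13],
and U^T v = (-6, 3).
Solve U^T U · c = U^T v for the coefficients: c = (-15/4, -3/2). The projection is proj_W(v) = U c.
Check: (v - proj_W(v)) · u_1 = 0  (should be 0).
Check: (v - proj_W(v)) · u_2 = 0  (should be 0).
Result: proj_W(v) = (0, 3, 3).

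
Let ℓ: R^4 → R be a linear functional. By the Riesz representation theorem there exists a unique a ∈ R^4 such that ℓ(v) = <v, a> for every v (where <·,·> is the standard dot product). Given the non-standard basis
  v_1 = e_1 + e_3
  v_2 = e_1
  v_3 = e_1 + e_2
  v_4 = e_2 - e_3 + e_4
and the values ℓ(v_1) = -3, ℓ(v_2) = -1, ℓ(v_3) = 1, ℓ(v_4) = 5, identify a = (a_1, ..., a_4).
a = (-1, 2, -2, 1)

Write a = (a_1, ..., a_4) in the standard basis. For each basis vector v_i, ℓ(v_i) = <v_i, a> is a linear equation in the a_j's. Collect the n equations into a matrix system V a = ℓ, where row i of V is v_i (expressed in the standard basis). Since V is invertible (lower-triangular with 1s on the diagonal, up to permutation), solve by back-substitution:
  V =
[[1, 0, 1, 0],
 [1, 0, 0, 0],
 [1, 1, 0, 0],
 [0, 1, -1, 1]]
  V a = (-3, -1, 1, 5)
Solving gives a = (-1, 2, -2, 1).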